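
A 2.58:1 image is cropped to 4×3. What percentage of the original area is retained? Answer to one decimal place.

4×3 is narrower than 2.58:1, so the crop keeps the full height and trims the width.
Fraction kept = (1.333)/(2.580) ≈ 51.68%.

51.7%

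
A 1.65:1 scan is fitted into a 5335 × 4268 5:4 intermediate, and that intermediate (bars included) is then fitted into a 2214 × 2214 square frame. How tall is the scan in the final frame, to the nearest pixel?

1342 px

Inside the 5335×4268 canvas the scan is width-limited at 5335.00 × 3233.33.
Second fit — the 5:4 canvas into 2214×2214 spans the width: 2214.00 × 1771.20 (×0.4150 from 5335×4268).
Applying the same ×0.4150: 3233.33 → 1341.82.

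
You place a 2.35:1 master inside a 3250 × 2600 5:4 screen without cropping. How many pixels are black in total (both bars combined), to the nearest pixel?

2.35:1 is wider than 5:4, so it spans the full width.
Content height = 3250 / 2.350 ≈ 1382.9787 px.
Black = 2600 − 1382.9787 = 1217.0213 px.
That's 1217.0213 × 3250 ≈ 3955319 black pixels.

3955319 pixels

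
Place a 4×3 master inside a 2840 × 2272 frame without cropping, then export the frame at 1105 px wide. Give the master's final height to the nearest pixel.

At 2840×2272 the master is width-limited, so height = 2840 × 3/4 ≈ 2130.00 px.
Scaling 2840 → 1105 is ×0.3891, so the height becomes 2130.00 × 0.3891 ≈ 828.75 px.

829 px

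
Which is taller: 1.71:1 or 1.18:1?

1.71 and 1.18; 1.71 > 1.18. The smaller width-to-height ratio is the taller frame.

1.18:1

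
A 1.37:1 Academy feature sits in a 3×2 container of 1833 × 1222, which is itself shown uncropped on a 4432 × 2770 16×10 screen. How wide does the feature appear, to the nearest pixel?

3795 px

1.37:1 Academy in 1833×1222: fills the height, so the feature is 1674.14 × 1222.00.
3×2 in 4432×2770: fills the height, so the intermediate becomes 4155.00 × 2770.00 — a scale of ×2.2668.
So the feature's width is 1674.14 × 2.2668 ≈ 3794.90.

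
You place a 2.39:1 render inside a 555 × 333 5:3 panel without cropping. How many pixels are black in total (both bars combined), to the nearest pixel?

Since 2.390 > 1.667, the render is width-limited.
The render is 555 / 2.390 ≈ 232.2176 px tall.
Black = 333 − 232.2176 = 100.7824 px.
That's 100.7824 × 555 ≈ 55934 black pixels.

55934 pixels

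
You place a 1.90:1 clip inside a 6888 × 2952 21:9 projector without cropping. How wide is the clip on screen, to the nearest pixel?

1.90:1 (1.900) < 21:9 (2.333), so the clip fills the height.
That makes the image 5608.80 px wide (2952 × 1.900).

5609 px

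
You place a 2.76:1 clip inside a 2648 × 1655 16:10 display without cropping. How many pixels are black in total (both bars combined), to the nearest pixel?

1841895 pixels

Since 2.760 > 1.600, the clip is width-limited.
That makes the image 959.4203 px tall (2648 / 2.760).
Leftover height: 1655 − 959.4203 = 695.5797 px.
Bar area = 695.5797 × 2648 ≈ 1841895 px.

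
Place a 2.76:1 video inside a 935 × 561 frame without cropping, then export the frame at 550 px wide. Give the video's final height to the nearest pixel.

199 px

In the 935×561 frame the video fills the width: height = 935 / 2.760 ≈ 338.77 px.
Resizing to 550 px wide multiplies everything by 0.5882: 338.77 → 199.28 px.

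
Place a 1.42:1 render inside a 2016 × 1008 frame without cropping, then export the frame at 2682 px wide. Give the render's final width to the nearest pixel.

In the 2016×1008 frame the render fills the height: width = 1008 × 1.420 ≈ 1431.36 px.
Resizing to 2682 px wide multiplies everything by 1.3304: 1431.36 → 1904.22 px.

1904 px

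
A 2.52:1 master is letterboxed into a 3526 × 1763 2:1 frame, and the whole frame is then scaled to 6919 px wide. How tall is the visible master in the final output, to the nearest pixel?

2746 px

In the 3526×1763 frame the master fills the width: height = 3526 / 2.520 ≈ 1399.21 px.
Scaling 3526 → 6919 is ×1.9623, so the height becomes 1399.21 × 1.9623 ≈ 2745.63 px.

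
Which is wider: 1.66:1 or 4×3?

1.66:1

1.66 and 4×3 = 1.333; 1.66 > 1.333.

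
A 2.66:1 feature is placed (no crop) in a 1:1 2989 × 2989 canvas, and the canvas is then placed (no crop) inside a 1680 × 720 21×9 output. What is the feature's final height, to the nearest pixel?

2.66:1 in 2989×2989: fills the width, so the feature is 2989.00 × 1123.68.
Second fit — the 1:1 canvas into 1680×720 spans the height: 720.00 × 720.00 (×0.2409 from 2989×2989).
So the feature's height is 1123.68 × 0.2409 ≈ 270.68.

271 px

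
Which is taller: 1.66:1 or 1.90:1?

1.66 and 1.9; 1.9 > 1.66. The smaller width-to-height ratio is the taller frame.

1.66:1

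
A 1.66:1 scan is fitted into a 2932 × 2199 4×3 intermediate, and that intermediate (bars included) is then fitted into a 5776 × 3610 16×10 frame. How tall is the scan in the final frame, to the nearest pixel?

First fit — 1.66:1 into 2932×2199 spans the width: 2932.00 × 1766.27.
4×3 in 5776×3610: fills the height, so the intermediate becomes 4813.33 × 3610.00 — a scale of ×1.6417.
Applying the same ×1.6417: 1766.27 → 2899.60.

2900 px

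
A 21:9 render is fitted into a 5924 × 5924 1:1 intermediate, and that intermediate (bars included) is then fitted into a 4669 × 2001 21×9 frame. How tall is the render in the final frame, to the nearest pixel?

First fit — 21:9 into 5924×5924 spans the width: 5924.00 × 2538.86.
Second fit — the 1:1 canvas into 4669×2001 spans the height: 2001.00 × 2001.00 (×0.3378 from 5924×5924).
Applying the same ×0.3378: 2538.86 → 857.57.

858 px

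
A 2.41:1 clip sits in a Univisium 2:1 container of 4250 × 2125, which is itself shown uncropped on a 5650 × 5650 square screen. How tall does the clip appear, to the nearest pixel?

First fit — 2.41:1 into 4250×2125 spans the width: 4250.00 × 1763.49.
Second fit — the Univisium 2:1 canvas into 5650×5650 spans the width: 5650.00 × 2825.00 (×1.3294 from 4250×2125).
So the clip's height is 1763.49 × 1.3294 ≈ 2344.40.

2344 px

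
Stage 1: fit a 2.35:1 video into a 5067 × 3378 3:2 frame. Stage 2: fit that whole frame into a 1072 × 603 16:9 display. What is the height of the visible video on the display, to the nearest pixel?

385 px

2.35:1 in 5067×3378: fills the width, so the video is 5067.00 × 2156.17.
The 3:2 canvas is height-limited in 1072×603, giving 904.50 × 603.00; scale factor 0.1785.
The video scales with it: height 2156.17 × 0.1785 ≈ 384.89.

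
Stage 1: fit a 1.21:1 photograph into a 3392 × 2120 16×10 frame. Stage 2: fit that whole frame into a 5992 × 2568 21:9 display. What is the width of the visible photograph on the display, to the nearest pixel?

Inside the 3392×2120 canvas the photograph is height-limited at 2565.20 × 2120.00.
16×10 in 5992×2568: fills the height, so the intermediate becomes 4108.80 × 2568.00 — a scale of ×1.2113.
Applying the same ×1.2113: 2565.20 → 3107.28.

3107 px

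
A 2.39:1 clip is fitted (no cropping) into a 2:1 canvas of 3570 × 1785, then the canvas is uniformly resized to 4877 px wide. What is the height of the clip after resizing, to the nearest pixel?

2041 px

Fitted into 3570×1785, the clip spans the width; its height is 3570 / 2.390 ≈ 1493.72 px.
Resizing to 4877 px wide multiplies everything by 1.3661: 1493.72 → 2040.59 px.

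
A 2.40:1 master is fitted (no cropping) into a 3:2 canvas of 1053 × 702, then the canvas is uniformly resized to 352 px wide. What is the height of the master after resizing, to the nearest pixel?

147 px

In the 1053×702 frame the master fills the width: height = 1053 / 2.400 ≈ 438.75 px.
The frame scales by 352/1053 = 0.3343; 438.75 × 0.3343 ≈ 146.67 px.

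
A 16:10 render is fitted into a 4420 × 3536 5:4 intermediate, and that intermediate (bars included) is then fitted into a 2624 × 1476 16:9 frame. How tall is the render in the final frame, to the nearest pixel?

16:10 in 4420×3536: fills the width, so the render is 4420.00 × 2762.50.
5:4 in 2624×1476: fills the height, so the intermediate becomes 1845.00 × 1476.00 — a scale of ×0.4174.
Applying the same ×0.4174: 2762.50 → 1153.12.

1153 px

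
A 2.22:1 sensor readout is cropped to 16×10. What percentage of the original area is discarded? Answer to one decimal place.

Going from 2.22:1 to 16×10 means cutting width while keeping height.
(1.600)/(2.220) ≈ 0.721 of the area survives, leaving 27.93% discarded.

27.9%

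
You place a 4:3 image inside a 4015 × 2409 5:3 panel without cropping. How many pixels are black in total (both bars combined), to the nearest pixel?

4:3 is narrower than 5:3, so it spans the full height.
Content width = 2409 × 4/3 ≈ 3212.0000 px.
Leftover width: 4015 − 3212.0000 = 803.0000 px.
Bar area = 803.0000 × 2409 ≈ 1934427 px.

1934427 pixels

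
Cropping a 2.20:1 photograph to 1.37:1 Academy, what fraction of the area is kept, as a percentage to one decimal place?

1.37:1 Academy is narrower than 2.20:1, so the crop keeps the full height and trims the width.
Fraction kept = (1.370)/(2.200) ≈ 62.27%.

62.3%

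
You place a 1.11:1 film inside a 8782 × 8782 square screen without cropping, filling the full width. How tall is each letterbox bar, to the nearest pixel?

The film is 8782 / 1.110 ≈ 7911.71 px tall.
Black = 8782 − 7911.71 = 870.29 px, or 435.14 per bar.

435 px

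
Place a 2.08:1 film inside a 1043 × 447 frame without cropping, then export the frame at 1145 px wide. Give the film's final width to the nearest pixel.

1021 px

At 1043×447 the film is height-limited, so width = 447 × 2.080 ≈ 929.76 px.
The frame scales by 1145/1043 = 1.0978; 929.76 × 1.0978 ≈ 1020.69 px.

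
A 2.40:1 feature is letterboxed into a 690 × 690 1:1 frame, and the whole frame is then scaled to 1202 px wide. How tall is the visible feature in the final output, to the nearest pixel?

501 px

At 690×690 the feature is width-limited, so height = 690 / 2.400 ≈ 287.50 px.
Resizing to 1202 px wide multiplies everything by 1.7420: 287.50 → 500.83 px.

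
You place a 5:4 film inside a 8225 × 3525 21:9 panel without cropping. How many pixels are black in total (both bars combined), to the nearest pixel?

13461094 pixels

5:4 (1.250) < 21:9 (2.333), so the film fills the height.
The film is 3525 × 5/4 ≈ 4406.2500 px wide.
Black = 8225 − 4406.2500 = 3818.7500 px.
That's 3818.7500 × 3525 ≈ 13461094 black pixels.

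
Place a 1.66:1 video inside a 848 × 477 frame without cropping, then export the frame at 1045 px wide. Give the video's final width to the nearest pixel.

Fitted into 848×477, the video spans the height; its width is 477 × 1.660 ≈ 791.82 px.
The frame scales by 1045/848 = 1.2323; 791.82 × 1.2323 ≈ 975.77 px.

976 px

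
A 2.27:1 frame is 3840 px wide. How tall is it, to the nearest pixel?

1692 px

3840 / 2.270 = 1691.63.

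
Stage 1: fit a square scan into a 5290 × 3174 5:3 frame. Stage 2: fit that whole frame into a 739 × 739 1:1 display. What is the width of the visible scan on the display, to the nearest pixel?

443 px

Inside the 5290×3174 canvas the scan is height-limited at 3174.00 × 3174.00.
5:3 in 739×739: fills the width, so the intermediate becomes 739.00 × 443.40 — a scale of ×0.1397.
So the scan's width is 3174.00 × 0.1397 ≈ 443.40.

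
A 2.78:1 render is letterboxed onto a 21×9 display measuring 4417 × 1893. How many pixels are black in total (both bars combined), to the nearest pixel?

2.78:1 (2.780) > 21×9 (2.333), so the render fills the width.
Content height = 4417 / 2.780 ≈ 1588.8489 px.
Black = 1893 − 1588.8489 = 304.1511 px.
That's 304.1511 × 4417 ≈ 1343435 black pixels.

1343435 pixels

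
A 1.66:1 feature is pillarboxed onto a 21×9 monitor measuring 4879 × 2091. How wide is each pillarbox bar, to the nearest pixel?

Since 1.660 < 2.333, the feature is height-limited.
That makes the image 3471.06 px wide (2091 × 1.660).
Leftover width: 4879 − 3471.06 = 1407.94 px → 703.97 each side.

704 px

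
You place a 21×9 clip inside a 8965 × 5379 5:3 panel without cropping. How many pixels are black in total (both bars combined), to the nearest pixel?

13777924 pixels

Since 2.333 > 1.667, the clip is width-limited.
Content height = 8965 × 9/21 ≈ 3842.1429 px.
5379 − 3842.1429 = 1536.8571 px of bars.
Across the 8965-px span: 1536.8571 × 8965 ≈ 13777924 px.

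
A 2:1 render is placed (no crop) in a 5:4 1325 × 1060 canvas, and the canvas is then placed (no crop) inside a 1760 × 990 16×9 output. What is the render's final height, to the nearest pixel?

2:1 in 1325×1060: fills the width, so the render is 1325.00 × 662.50.
The 5:4 canvas is height-limited in 1760×990, giving 1237.50 × 990.00; scale factor 0.9340.
So the render's height is 662.50 × 0.9340 ≈ 618.75.

619 px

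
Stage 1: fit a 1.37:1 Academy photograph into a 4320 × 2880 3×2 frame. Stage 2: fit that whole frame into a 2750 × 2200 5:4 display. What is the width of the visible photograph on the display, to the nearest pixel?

First fit — 1.37:1 Academy into 4320×2880 spans the height: 3945.60 × 2880.00.
The 3×2 canvas is width-limited in 2750×2200, giving 2750.00 × 1833.33; scale factor 0.6366.
The photograph scales with it: width 3945.60 × 0.6366 ≈ 2511.67.

2512 px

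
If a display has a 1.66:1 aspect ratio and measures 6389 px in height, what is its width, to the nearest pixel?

10606 px

Width = 6389 × 1.660 = 10605.74.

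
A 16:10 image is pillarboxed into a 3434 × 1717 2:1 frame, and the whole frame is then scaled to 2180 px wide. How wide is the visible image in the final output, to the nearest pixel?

In the 3434×1717 frame the image fills the height: width = 1717 × 16/10 ≈ 2747.20 px.
Resizing to 2180 px wide multiplies everything by 0.6348: 2747.20 → 1744.00 px.

1744 px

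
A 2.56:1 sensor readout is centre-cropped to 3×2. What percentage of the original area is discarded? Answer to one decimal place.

Going from 2.56:1 to 3×2 means cutting width while keeping height.
Fraction kept = (1.500)/(2.560) ≈ 58.59%, so 41.41% is lost.

41.4%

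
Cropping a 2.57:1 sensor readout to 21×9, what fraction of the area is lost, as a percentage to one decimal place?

9.2%

The height stays; only width is cut (since 21×9 is narrower than 2.57:1).
Area ratio = (2.333)/(2.570) = 90.79%; the remaining 9.21% is cropped out.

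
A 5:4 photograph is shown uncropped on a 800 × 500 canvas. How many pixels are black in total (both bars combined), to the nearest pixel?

87500 pixels

Since 1.250 < 1.600, the photograph is height-limited.
The photograph is 500 × 5/4 ≈ 625.0000 px wide.
Leftover width: 800 − 625.0000 = 175.0000 px.
That's 175.0000 × 500 ≈ 87500 black pixels.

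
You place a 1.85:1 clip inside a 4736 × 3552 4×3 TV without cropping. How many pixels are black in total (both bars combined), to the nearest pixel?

4698112 pixels

1.85:1 (1.850) > 4×3 (1.333), so the clip fills the width.
That makes the image 2560.0000 px tall (4736 / 1.850).
Black = 3552 − 2560.0000 = 992.0000 px.
Bar area = 992.0000 × 4736 ≈ 4698112 px.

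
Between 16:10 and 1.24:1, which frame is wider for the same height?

16:10 = 1.6 and 1.24; 1.6 > 1.24.

16:10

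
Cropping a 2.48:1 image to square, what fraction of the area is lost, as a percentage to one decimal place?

square is narrower than 2.48:1, so the crop keeps the full height and trims the width.
Fraction kept = (1.000)/(2.480) ≈ 40.32%, so 59.68% is lost.

59.7%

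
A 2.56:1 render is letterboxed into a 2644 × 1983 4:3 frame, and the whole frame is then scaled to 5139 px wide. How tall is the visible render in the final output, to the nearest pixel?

2007 px

At 2644×1983 the render is width-limited, so height = 2644 / 2.560 ≈ 1032.81 px.
Scaling 2644 → 5139 is ×1.9436, so the height becomes 1032.81 × 1.9436 ≈ 2007.42 px.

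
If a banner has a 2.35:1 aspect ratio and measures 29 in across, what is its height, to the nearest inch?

At 2.35:1, 29 / 2.350 ≈ 12.34.

12 in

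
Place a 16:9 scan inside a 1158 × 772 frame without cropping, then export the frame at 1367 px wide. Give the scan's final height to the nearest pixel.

In the 1158×772 frame the scan fills the width: height = 1158 × 9/16 ≈ 651.38 px.
Scaling 1158 → 1367 is ×1.1805, so the height becomes 651.38 × 1.1805 ≈ 768.94 px.

769 px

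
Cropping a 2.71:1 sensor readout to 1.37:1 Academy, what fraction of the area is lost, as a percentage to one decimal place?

49.4%

The height stays; only width is cut (since 1.37:1 Academy is narrower than 2.71:1).
Fraction kept = (1.370)/(2.710) ≈ 50.55%, so 49.45% is lost.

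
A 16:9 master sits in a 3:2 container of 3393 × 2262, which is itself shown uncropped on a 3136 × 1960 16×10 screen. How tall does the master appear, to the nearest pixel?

1654 px

16:9 in 3393×2262: fills the width, so the master is 3393.00 × 1908.56.
The 3:2 canvas is height-limited in 3136×1960, giving 2940.00 × 1960.00; scale factor 0.8665.
Applying the same ×0.8665: 1908.56 → 1653.75.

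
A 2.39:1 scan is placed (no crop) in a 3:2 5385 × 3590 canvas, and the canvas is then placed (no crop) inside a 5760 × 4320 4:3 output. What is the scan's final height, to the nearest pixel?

First fit — 2.39:1 into 5385×3590 spans the width: 5385.00 × 2253.14.
3:2 in 5760×4320: fills the width, so the intermediate becomes 5760.00 × 3840.00 — a scale of ×1.0696.
Applying the same ×1.0696: 2253.14 → 2410.04.

2410 px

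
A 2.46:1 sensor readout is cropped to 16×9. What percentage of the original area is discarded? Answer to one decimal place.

16×9 is narrower than 2.46:1, so the crop keeps the full height and trims the width.
(1.778)/(2.460) ≈ 0.723 of the area survives, leaving 27.73% discarded.

27.7%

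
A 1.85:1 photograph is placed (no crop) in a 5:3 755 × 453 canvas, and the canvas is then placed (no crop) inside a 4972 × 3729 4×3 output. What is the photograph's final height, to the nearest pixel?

Inside the 755×453 canvas the photograph is width-limited at 755.00 × 408.11.
The 5:3 canvas is width-limited in 4972×3729, giving 4972.00 × 2983.20; scale factor 6.5854.
So the photograph's height is 408.11 × 6.5854 ≈ 2687.57.

2688 px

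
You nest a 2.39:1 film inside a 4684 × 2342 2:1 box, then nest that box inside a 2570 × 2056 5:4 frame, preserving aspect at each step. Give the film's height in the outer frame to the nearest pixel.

1075 px

2.39:1 in 4684×2342: fills the width, so the film is 4684.00 × 1959.83.
2:1 in 2570×2056: fills the width, so the intermediate becomes 2570.00 × 1285.00 — a scale of ×0.5487.
So the film's height is 1959.83 × 0.5487 ≈ 1075.31.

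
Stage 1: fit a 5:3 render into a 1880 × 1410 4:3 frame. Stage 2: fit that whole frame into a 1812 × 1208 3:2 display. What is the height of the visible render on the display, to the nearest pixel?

966 px

Inside the 1880×1410 canvas the render is width-limited at 1880.00 × 1128.00.
4:3 in 1812×1208: fills the height, so the intermediate becomes 1610.67 × 1208.00 — a scale of ×0.8567.
So the render's height is 1128.00 × 0.8567 ≈ 966.40.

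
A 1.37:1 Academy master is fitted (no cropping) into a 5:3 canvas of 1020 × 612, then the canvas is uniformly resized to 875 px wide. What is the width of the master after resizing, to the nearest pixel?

In the 1020×612 frame the master fills the height: width = 612 × 1.370 ≈ 838.44 px.
Resizing to 875 px wide multiplies everything by 0.8578: 838.44 → 719.25 px.

719 px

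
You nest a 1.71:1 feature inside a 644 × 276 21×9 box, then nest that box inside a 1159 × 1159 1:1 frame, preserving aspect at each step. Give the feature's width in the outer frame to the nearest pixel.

849 px

First fit — 1.71:1 into 644×276 spans the height: 471.96 × 276.00.
21×9 in 1159×1159: fills the width, so the intermediate becomes 1159.00 × 496.71 — a scale of ×1.7997.
The feature scales with it: width 471.96 × 1.7997 ≈ 849.38.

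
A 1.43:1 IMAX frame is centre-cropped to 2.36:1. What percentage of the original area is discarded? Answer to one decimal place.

2.36:1 is wider than 1.43:1 IMAX, so the crop keeps the full width and trims the height.
Fraction kept = (1.430)/(2.360) ≈ 60.59%, so 39.41% is lost.

39.4%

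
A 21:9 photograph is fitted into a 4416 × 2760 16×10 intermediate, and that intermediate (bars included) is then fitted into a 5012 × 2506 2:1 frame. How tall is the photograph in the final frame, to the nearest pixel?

21:9 in 4416×2760: fills the width, so the photograph is 4416.00 × 1892.57.
The 16×10 canvas is height-limited in 5012×2506, giving 4009.60 × 2506.00; scale factor 0.9080.
Applying the same ×0.9080: 1892.57 → 1718.40.

1718 px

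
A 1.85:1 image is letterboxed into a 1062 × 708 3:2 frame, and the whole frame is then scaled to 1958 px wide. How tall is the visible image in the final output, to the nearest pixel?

1058 px

Fitted into 1062×708, the image spans the width; its height is 1062 / 1.850 ≈ 574.05 px.
Resizing to 1958 px wide multiplies everything by 1.8437: 574.05 → 1058.38 px.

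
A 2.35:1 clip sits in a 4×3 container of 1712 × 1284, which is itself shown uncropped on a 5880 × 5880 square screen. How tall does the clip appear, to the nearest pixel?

Inside the 1712×1284 canvas the clip is width-limited at 1712.00 × 728.51.
Second fit — the 4×3 canvas into 5880×5880 spans the width: 5880.00 × 4410.00 (×3.4346 from 1712×1284).
Applying the same ×3.4346: 728.51 → 2502.13.

2502 px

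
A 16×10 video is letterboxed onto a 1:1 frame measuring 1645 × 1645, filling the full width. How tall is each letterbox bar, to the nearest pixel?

The video is 1645 × 10/16 ≈ 1028.12 px tall.
1645 − 1028.12 = 616.88 px of bars (308.44 each).

308 px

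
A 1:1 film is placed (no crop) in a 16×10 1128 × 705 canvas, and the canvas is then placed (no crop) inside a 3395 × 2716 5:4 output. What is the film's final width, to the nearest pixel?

First fit — 1:1 into 1128×705 spans the height: 705.00 × 705.00.
16×10 in 3395×2716: fills the width, so the intermediate becomes 3395.00 × 2121.88 — a scale of ×3.0098.
The film scales with it: width 705.00 × 3.0098 ≈ 2121.88.

2122 px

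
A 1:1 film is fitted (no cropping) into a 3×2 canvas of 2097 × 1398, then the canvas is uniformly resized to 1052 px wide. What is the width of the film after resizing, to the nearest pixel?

In the 2097×1398 frame the film fills the height: width = 1398 × 1/1 ≈ 1398.00 px.
Resizing to 1052 px wide multiplies everything by 0.5017: 1398.00 → 701.33 px.

701 px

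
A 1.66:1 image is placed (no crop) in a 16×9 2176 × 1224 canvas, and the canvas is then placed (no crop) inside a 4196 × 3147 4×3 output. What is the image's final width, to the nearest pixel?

Inside the 2176×1224 canvas the image is height-limited at 2031.84 × 1224.00.
The 16×9 canvas is width-limited in 4196×3147, giving 4196.00 × 2360.25; scale factor 1.9283.
So the image's width is 2031.84 × 1.9283 ≈ 3918.01.

3918 px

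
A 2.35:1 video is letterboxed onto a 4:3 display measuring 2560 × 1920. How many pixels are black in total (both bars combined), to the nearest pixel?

2.35:1 is wider than 4:3, so it spans the full width.
That makes the image 1089.3617 px tall (2560 / 2.350).
Black = 1920 − 1089.3617 = 830.6383 px.
Across the 2560-px span: 830.6383 × 2560 ≈ 2126434 px.

2126434 pixels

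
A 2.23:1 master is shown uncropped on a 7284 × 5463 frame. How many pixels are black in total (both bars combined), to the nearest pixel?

16000270 pixels

2.23:1 (2.230) > 4×3 (1.333), so the master fills the width.
Content height = 7284 / 2.230 ≈ 3266.3677 px.
Black = 5463 − 3266.3677 = 2196.6323 px.
That's 2196.6323 × 7284 ≈ 16000270 black pixels.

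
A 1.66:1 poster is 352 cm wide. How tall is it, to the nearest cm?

352 / 1.660 = 212.05.

212 cm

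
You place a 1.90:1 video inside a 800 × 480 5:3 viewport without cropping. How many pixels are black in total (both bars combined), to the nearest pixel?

47158 pixels

1.90:1 is wider than 5:3, so it spans the full width.
The video is 800 / 1.900 ≈ 421.0526 px tall.
Black = 480 − 421.0526 = 58.9474 px.
Bar area = 58.9474 × 800 ≈ 47158 px.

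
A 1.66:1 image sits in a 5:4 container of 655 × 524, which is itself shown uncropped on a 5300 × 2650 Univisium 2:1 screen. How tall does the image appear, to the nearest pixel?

1995 px

1.66:1 in 655×524: fills the width, so the image is 655.00 × 394.58.
The 5:4 canvas is height-limited in 5300×2650, giving 3312.50 × 2650.00; scale factor 5.0573.
Applying the same ×5.0573: 394.58 → 1995.48.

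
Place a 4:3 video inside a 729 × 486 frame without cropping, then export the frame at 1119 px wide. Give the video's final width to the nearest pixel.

995 px

In the 729×486 frame the video fills the height: width = 486 × 4/3 ≈ 648.00 px.
The frame scales by 1119/729 = 1.5350; 648.00 × 1.5350 ≈ 994.67 px.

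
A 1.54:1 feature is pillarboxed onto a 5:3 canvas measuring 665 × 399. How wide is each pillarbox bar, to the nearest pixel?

25 px

Since 1.540 < 1.667, the feature is height-limited.
That makes the image 614.46 px wide (399 × 1.540).
665 − 614.46 = 50.54 px of bars (25.27 each).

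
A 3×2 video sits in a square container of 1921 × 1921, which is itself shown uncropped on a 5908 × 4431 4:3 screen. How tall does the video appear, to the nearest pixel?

First fit — 3×2 into 1921×1921 spans the width: 1921.00 × 1280.67.
Second fit — the square canvas into 5908×4431 spans the height: 4431.00 × 4431.00 (×2.3066 from 1921×1921).
The video scales with it: height 1280.67 × 2.3066 ≈ 2954.00.

2954 px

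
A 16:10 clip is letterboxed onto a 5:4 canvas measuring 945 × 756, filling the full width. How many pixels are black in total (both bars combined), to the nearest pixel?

Content height = 945 × 10/16 ≈ 590.6250 px.
Black = 756 − 590.6250 = 165.3750 px.
That's 165.3750 × 945 ≈ 156279 black pixels.

156279 pixels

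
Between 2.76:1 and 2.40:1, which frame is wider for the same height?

2.76:1

2.76 and 2.4; 2.76 > 2.4.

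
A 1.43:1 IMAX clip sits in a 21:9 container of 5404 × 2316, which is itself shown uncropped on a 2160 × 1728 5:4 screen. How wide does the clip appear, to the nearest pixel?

1324 px

First fit — 1.43:1 IMAX into 5404×2316 spans the height: 3311.88 × 2316.00.
The 21:9 canvas is width-limited in 2160×1728, giving 2160.00 × 925.71; scale factor 0.3997.
Applying the same ×0.3997: 3311.88 → 1323.77.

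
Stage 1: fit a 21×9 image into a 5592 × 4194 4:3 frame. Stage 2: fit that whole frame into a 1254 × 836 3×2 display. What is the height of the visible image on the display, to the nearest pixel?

478 px

Inside the 5592×4194 canvas the image is width-limited at 5592.00 × 2396.57.
The 4:3 canvas is height-limited in 1254×836, giving 1114.67 × 836.00; scale factor 0.1993.
The image scales with it: height 2396.57 × 0.1993 ≈ 477.71.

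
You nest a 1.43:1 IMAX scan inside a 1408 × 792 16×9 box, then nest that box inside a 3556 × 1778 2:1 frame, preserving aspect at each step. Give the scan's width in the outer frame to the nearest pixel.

2543 px

Inside the 1408×792 canvas the scan is height-limited at 1132.56 × 792.00.
The 16×9 canvas is height-limited in 3556×1778, giving 3160.89 × 1778.00; scale factor 2.2449.
Applying the same ×2.2449: 1132.56 → 2542.54.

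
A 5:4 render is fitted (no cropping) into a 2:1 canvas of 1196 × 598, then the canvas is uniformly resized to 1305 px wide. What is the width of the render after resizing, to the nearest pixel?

Fitted into 1196×598, the render spans the height; its width is 598 × 5/4 ≈ 747.50 px.
The frame scales by 1305/1196 = 1.0911; 747.50 × 1.0911 ≈ 815.62 px.

816 px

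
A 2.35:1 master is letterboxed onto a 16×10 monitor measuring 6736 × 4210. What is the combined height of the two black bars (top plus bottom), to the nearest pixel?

2.35:1 is wider than 16×10, so it spans the full width.
That makes the image 2866.38 px tall (6736 / 2.350).
4210 − 2866.38 = 1343.62 px of bars.

1344 px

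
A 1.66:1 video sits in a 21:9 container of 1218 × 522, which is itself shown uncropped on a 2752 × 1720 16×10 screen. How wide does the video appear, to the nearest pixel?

1958 px

1.66:1 in 1218×522: fills the height, so the video is 866.52 × 522.00.
Second fit — the 21:9 canvas into 2752×1720 spans the width: 2752.00 × 1179.43 (×2.2594 from 1218×522).
The video scales with it: width 866.52 × 2.2594 ≈ 1957.85.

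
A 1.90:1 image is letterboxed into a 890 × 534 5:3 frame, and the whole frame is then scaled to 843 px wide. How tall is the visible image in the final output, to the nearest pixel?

444 px

In the 890×534 frame the image fills the width: height = 890 / 1.900 ≈ 468.42 px.
Resizing to 843 px wide multiplies everything by 0.9472: 468.42 → 443.68 px.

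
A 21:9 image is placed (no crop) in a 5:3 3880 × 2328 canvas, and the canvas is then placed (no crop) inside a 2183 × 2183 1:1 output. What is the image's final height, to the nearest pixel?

21:9 in 3880×2328: fills the width, so the image is 3880.00 × 1662.86.
5:3 in 2183×2183: fills the width, so the intermediate becomes 2183.00 × 1309.80 — a scale of ×0.5626.
Applying the same ×0.5626: 1662.86 → 935.57.

936 px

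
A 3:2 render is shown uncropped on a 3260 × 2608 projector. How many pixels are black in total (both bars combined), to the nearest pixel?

3:2 (1.500) > 5:4 (1.250), so the render fills the width.
That makes the image 2173.3333 px tall (3260 × 2/3).
2608 − 2173.3333 = 434.6667 px of bars.
Bar area = 434.6667 × 3260 ≈ 1417013 px.

1417013 pixels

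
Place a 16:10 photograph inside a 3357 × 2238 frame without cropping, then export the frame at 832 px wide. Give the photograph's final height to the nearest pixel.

In the 3357×2238 frame the photograph fills the width: height = 3357 × 10/16 ≈ 2098.12 px.
Resizing to 832 px wide multiplies everything by 0.2478: 2098.12 → 520.00 px.

520 px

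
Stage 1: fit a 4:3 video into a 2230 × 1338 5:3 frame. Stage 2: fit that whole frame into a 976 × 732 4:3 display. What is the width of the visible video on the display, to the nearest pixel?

781 px

Inside the 2230×1338 canvas the video is height-limited at 1784.00 × 1338.00.
Second fit — the 5:3 canvas into 976×732 spans the width: 976.00 × 585.60 (×0.4377 from 2230×1338).
Applying the same ×0.4377: 1784.00 → 780.80.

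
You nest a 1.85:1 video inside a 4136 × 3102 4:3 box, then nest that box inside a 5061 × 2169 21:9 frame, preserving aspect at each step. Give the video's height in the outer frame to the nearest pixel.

Inside the 4136×3102 canvas the video is width-limited at 4136.00 × 2235.68.
Second fit — the 4:3 canvas into 5061×2169 spans the height: 2892.00 × 2169.00 (×0.6992 from 4136×3102).
So the video's height is 2235.68 × 0.6992 ≈ 1563.24.

1563 px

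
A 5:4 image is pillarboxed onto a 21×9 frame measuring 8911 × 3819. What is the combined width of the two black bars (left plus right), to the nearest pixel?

5:4 (1.250) < 21×9 (2.333), so the image fills the height.
Content width = 3819 × 5/4 ≈ 4773.75 px.
Leftover width: 8911 − 4773.75 = 4137.25 px.

4137 px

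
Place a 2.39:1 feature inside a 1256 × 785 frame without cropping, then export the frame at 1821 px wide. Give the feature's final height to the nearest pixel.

At 1256×785 the feature is width-limited, so height = 1256 / 2.390 ≈ 525.52 px.
Scaling 1256 → 1821 is ×1.4498, so the height becomes 525.52 × 1.4498 ≈ 761.92 px.

762 px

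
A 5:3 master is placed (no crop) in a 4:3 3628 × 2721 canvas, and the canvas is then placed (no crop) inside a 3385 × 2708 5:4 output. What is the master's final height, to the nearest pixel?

2031 px

Inside the 3628×2721 canvas the master is width-limited at 3628.00 × 2176.80.
4:3 in 3385×2708: fills the width, so the intermediate becomes 3385.00 × 2538.75 — a scale of ×0.9330.
The master scales with it: height 2176.80 × 0.9330 ≈ 2031.00.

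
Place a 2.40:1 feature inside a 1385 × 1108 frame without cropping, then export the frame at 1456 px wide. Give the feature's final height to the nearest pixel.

607 px

Fitted into 1385×1108, the feature spans the width; its height is 1385 / 2.400 ≈ 577.08 px.
Resizing to 1456 px wide multiplies everything by 1.0513: 577.08 → 606.67 px.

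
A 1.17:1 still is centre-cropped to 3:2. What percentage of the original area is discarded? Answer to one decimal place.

Going from 1.17:1 to 3:2 means cutting height while keeping width.
Area ratio = (1.170)/(1.500) = 78.00%; the remaining 22.00% is cropped out.

22.0%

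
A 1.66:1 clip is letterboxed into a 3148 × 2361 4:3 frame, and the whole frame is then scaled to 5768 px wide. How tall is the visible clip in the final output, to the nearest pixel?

Fitted into 3148×2361, the clip spans the width; its height is 3148 / 1.660 ≈ 1896.39 px.
Scaling 3148 → 5768 is ×1.8323, so the height becomes 1896.39 × 1.8323 ≈ 3474.70 px.

3475 px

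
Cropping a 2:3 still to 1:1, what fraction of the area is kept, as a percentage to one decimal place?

66.7%

The width stays; only height is cut (since 1:1 is wider than 2:3).
Fraction kept = (0.667)/(1.000) ≈ 66.67%.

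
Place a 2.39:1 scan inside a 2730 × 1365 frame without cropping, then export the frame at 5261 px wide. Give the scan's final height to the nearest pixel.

Fitted into 2730×1365, the scan spans the width; its height is 2730 / 2.390 ≈ 1142.26 px.
Scaling 2730 → 5261 is ×1.9271, so the height becomes 1142.26 × 1.9271 ≈ 2201.26 px.

2201 px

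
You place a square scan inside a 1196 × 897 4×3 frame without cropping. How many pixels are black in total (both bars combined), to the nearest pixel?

268203 pixels

square (1.000) < 4×3 (1.333), so the scan fills the height.
The scan is 897 × 1/1 ≈ 897.0000 px wide.
Black = 1196 − 897.0000 = 299.0000 px.
Bar area = 299.0000 × 897 ≈ 268203 px.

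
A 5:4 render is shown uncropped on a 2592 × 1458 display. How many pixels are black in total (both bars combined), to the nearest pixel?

1121931 pixels

5:4 is narrower than 16:9, so it spans the full height.
Content width = 1458 × 5/4 ≈ 1822.5000 px.
Black = 2592 − 1822.5000 = 769.5000 px.
Bar area = 769.5000 × 1458 ≈ 1121931 px.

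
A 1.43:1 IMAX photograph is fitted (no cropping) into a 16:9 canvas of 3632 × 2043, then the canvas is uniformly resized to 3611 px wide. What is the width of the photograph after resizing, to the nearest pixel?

2905 px

At 3632×2043 the photograph is height-limited, so width = 2043 × 1.430 ≈ 2921.49 px.
The frame scales by 3611/3632 = 0.9942; 2921.49 × 0.9942 ≈ 2904.60 px.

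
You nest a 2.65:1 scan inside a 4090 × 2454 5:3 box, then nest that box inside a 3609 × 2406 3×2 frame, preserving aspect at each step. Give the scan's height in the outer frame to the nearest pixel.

First fit — 2.65:1 into 4090×2454 spans the width: 4090.00 × 1543.40.
The 5:3 canvas is width-limited in 3609×2406, giving 3609.00 × 2165.40; scale factor 0.8824.
So the scan's height is 1543.40 × 0.8824 ≈ 1361.89.

1362 px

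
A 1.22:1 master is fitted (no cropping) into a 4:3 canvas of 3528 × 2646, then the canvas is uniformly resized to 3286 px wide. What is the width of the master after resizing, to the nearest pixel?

At 3528×2646 the master is height-limited, so width = 2646 × 1.220 ≈ 3228.12 px.
Scaling 3528 → 3286 is ×0.9314, so the width becomes 3228.12 × 0.9314 ≈ 3006.69 px.

3007 px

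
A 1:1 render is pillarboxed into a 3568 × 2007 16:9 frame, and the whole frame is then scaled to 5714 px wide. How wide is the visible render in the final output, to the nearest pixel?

3214 px

At 3568×2007 the render is height-limited, so width = 2007 × 1/1 ≈ 2007.00 px.
Resizing to 5714 px wide multiplies everything by 1.6015: 2007.00 → 3214.12 px.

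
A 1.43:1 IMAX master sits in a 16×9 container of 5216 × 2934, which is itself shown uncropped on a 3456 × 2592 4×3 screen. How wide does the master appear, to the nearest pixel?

2780 px

1.43:1 IMAX in 5216×2934: fills the height, so the master is 4195.62 × 2934.00.
16×9 in 3456×2592: fills the width, so the intermediate becomes 3456.00 × 1944.00 — a scale of ×0.6626.
The master scales with it: width 4195.62 × 0.6626 ≈ 2779.92.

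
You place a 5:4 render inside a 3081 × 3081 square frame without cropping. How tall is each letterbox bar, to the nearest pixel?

308 px

5:4 (1.250) > square (1.000), so the render fills the width.
Content height = 3081 × 4/5 ≈ 2464.80 px.
3081 − 2464.80 = 616.20 px of bars (308.10 each).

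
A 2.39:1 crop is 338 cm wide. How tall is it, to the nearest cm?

338 / 2.390 = 141.42.

141 cm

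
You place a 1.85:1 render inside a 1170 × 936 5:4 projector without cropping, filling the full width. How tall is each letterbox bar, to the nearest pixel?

That makes the image 632.43 px tall (1170 / 1.850).
Leftover height: 936 − 632.43 = 303.57 px → 151.78 each side.

152 px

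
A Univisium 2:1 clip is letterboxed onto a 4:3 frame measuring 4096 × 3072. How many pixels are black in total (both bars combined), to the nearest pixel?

4194304 pixels

Univisium 2:1 is wider than 4:3, so it spans the full width.
That makes the image 2048.0000 px tall (4096 × 1/2).
Leftover height: 3072 − 2048.0000 = 1024.0000 px.
Across the 4096-px span: 1024.0000 × 4096 ≈ 4194304 px.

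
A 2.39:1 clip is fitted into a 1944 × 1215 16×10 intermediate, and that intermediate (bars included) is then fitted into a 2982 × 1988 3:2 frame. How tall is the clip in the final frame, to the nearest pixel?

2.39:1 in 1944×1215: fills the width, so the clip is 1944.00 × 813.39.
The 16×10 canvas is width-limited in 2982×1988, giving 2982.00 × 1863.75; scale factor 1.5340.
So the clip's height is 813.39 × 1.5340 ≈ 1247.70.

1248 px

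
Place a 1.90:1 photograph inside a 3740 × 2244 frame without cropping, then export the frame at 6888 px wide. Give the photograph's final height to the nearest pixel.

In the 3740×2244 frame the photograph fills the width: height = 3740 / 1.900 ≈ 1968.42 px.
Scaling 3740 → 6888 is ×1.8417, so the height becomes 1968.42 × 1.8417 ≈ 3625.26 px.

3625 px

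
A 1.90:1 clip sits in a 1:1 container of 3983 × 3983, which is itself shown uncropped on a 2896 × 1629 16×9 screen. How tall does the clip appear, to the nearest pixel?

857 px

First fit — 1.90:1 into 3983×3983 spans the width: 3983.00 × 2096.32.
1:1 in 2896×1629: fills the height, so the intermediate becomes 1629.00 × 1629.00 — a scale of ×0.4090.
Applying the same ×0.4090: 2096.32 → 857.37.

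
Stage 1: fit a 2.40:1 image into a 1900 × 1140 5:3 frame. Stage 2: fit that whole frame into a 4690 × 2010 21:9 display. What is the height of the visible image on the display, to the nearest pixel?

1396 px

2.40:1 in 1900×1140: fills the width, so the image is 1900.00 × 791.67.
Second fit — the 5:3 canvas into 4690×2010 spans the height: 3350.00 × 2010.00 (×1.7632 from 1900×1140).
So the image's height is 791.67 × 1.7632 ≈ 1395.83.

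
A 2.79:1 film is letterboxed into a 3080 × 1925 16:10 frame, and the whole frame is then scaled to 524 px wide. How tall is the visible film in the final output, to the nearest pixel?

Fitted into 3080×1925, the film spans the width; its height is 3080 / 2.790 ≈ 1103.94 px.
The frame scales by 524/3080 = 0.1701; 1103.94 × 0.1701 ≈ 187.81 px.

188 px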